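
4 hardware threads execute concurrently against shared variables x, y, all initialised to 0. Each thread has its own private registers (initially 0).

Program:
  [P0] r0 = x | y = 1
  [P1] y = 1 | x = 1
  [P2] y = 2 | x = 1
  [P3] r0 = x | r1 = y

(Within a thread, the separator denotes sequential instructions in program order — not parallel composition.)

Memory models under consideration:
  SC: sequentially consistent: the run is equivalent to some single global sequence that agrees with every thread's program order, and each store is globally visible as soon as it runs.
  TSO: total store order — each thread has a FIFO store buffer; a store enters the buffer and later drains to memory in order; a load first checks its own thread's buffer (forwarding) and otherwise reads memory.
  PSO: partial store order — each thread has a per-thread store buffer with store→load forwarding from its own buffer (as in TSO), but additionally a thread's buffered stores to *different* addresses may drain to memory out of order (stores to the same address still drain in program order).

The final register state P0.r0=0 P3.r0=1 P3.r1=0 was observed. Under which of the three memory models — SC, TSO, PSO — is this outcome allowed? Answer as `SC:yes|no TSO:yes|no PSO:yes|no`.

SC:no TSO:no PSO:yes

outcome vector order: (P0.r0,P3.r0,P3.r1)
under SC → 0/0/0 0/0/1 0/0/2 0/1/1 0/1/2 1/0/0 1/0/1 1/0/2 1/1/1 1/1/2
under TSO → 0/0/0 0/0/1 0/0/2 0/1/1 0/1/2 1/0/0 1/0/1 1/0/2 1/1/1 1/1/2
under PSO → 0/0/0 0/0/1 0/0/2 0/1/0 0/1/1 0/1/2 1/0/0 1/0/1 1/0/2 1/1/0 1/1/1 1/1/2
target 0/1/0 ∈ {PSO}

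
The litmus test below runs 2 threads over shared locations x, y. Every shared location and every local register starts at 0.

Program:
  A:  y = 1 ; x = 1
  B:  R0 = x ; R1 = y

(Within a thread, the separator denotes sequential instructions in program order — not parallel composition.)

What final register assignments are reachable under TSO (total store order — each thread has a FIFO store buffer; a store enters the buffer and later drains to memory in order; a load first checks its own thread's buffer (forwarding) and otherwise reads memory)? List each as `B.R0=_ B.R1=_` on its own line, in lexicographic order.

outcome vector order: (B.R0,B.R1)
|TSO outcomes| = 3

B.R0=0 B.R1=0
B.R0=0 B.R1=1
B.R0=1 B.R1=1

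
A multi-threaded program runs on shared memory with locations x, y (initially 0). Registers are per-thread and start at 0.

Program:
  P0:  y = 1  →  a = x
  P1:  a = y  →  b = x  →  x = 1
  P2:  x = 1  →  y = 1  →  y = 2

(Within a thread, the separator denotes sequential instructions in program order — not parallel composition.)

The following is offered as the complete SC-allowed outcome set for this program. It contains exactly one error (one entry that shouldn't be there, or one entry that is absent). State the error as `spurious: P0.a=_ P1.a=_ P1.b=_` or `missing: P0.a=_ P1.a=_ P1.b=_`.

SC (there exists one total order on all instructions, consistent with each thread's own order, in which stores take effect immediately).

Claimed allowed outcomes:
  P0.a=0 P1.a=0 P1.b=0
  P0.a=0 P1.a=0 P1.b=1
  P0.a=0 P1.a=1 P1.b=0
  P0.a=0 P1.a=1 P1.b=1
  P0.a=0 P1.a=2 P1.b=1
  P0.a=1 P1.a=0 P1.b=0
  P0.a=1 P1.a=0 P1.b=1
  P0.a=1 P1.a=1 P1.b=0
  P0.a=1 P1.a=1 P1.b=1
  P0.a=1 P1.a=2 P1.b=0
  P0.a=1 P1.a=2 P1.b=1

spurious: P0.a=1 P1.a=2 P1.b=0

outcome vector order: (P0.a,P1.a,P1.b)
[SC] allowed = {<0 0 0>, <0 0 1>, <0 1 0>, <0 1 1>, <0 2 1>, <1 0 0>, <1 0 1>, <1 1 0>, <1 1 1>, <1 2 1>}
claimed∖SC = {<1 2 0>}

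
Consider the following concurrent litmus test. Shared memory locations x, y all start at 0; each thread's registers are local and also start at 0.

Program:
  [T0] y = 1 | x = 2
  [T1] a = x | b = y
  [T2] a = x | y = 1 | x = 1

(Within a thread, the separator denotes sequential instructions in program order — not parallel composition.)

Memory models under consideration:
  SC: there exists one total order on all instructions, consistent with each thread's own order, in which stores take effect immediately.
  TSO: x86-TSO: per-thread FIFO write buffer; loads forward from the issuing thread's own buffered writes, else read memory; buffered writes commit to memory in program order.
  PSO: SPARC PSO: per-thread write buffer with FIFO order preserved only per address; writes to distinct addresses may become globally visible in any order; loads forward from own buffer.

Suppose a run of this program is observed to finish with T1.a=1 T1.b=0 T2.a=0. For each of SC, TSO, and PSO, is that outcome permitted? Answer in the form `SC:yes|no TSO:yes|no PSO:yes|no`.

outcome vector order: (T1.a,T1.b,T2.a)
[SC] allowed = {<0 0 0>; <0 0 2>; <0 1 0>; <0 1 2>; <1 1 0>; <1 1 2>; <2 1 0>; <2 1 2>}
[TSO] allowed = {<0 0 0>; <0 0 2>; <0 1 0>; <0 1 2>; <1 1 0>; <1 1 2>; <2 1 0>; <2 1 2>}
[PSO] allowed = {<0 0 0>; <0 0 2>; <0 1 0>; <0 1 2>; <1 0 0>; <1 0 2>; <1 1 0>; <1 1 2>; <2 0 0>; <2 0 2>; <2 1 0>; <2 1 2>}
target <1 0 0> ∈ {PSO}

SC:no TSO:no PSO:yes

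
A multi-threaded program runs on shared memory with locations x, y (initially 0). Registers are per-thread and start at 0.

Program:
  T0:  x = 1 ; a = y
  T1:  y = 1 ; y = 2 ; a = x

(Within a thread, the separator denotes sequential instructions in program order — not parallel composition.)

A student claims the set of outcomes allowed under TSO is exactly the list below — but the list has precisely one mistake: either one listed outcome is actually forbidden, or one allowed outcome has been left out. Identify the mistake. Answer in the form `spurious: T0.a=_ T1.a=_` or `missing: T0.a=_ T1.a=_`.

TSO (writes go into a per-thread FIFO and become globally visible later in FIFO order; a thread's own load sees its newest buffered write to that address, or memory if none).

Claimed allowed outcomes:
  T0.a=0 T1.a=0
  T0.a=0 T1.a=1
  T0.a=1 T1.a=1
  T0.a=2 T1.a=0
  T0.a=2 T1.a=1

missing: T0.a=1 T1.a=0

outcome vector order: (T0.a,T1.a)
under TSO → 00 01 10 11 20 21
TSO∖claimed = {10}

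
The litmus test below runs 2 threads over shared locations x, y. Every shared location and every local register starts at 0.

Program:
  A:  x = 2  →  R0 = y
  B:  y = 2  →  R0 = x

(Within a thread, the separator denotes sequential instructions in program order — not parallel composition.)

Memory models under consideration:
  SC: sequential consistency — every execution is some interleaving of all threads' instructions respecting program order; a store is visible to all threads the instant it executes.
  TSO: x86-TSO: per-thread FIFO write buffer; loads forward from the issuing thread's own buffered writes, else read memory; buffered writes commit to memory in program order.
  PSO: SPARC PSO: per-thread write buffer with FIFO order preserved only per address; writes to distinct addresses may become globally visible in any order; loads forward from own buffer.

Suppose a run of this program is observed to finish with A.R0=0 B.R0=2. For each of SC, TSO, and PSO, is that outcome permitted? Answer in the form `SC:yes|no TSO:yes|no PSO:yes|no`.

SC:yes TSO:yes PSO:yes

outcome vector order: (A.R0,B.R0)
SC (3): <0 2>; <2 0>; <2 2>
TSO (4): <0 0>; <0 2>; <2 0>; <2 2>
PSO (4): <0 0>; <0 2>; <2 0>; <2 2>
target <0 2> ∈ {SC,TSO,PSO}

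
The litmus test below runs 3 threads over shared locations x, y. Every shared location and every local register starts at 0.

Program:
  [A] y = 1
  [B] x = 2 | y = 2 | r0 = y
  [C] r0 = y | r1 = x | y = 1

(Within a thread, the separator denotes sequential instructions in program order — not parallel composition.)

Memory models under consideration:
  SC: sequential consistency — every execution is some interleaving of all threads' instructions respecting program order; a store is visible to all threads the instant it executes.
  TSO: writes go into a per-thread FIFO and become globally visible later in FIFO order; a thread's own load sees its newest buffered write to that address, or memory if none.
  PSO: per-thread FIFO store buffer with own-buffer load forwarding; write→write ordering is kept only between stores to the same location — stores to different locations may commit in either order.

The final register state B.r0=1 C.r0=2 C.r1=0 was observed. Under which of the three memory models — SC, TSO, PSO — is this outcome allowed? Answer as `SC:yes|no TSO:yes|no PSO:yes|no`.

SC:no TSO:no PSO:yes

outcome vector order: (B.r0,C.r0,C.r1)
under SC → <1 0 0> <1 0 2> <1 1 0> <1 1 2> <1 2 2> <2 0 0> <2 0 2> <2 1 0> <2 1 2> <2 2 2>
under TSO → <1 0 0> <1 0 2> <1 1 0> <1 1 2> <1 2 2> <2 0 0> <2 0 2> <2 1 0> <2 1 2> <2 2 2>
under PSO → <1 0 0> <1 0 2> <1 1 0> <1 1 2> <1 2 0> <1 2 2> <2 0 0> <2 0 2> <2 1 0> <2 1 2> <2 2 0> <2 2 2>
target <1 2 0> ∈ {PSO}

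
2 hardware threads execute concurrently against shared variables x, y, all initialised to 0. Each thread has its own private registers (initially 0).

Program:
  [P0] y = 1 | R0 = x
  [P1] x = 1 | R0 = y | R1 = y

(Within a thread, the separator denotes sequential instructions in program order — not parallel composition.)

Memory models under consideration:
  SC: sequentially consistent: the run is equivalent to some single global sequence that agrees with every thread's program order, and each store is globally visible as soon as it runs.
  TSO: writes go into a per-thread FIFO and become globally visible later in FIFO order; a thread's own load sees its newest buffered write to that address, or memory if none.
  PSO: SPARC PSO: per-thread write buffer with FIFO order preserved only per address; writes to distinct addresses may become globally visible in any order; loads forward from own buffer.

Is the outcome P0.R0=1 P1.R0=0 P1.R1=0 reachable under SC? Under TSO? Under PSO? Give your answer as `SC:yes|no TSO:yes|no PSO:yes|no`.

SC:yes TSO:yes PSO:yes

outcome vector order: (P0.R0,P1.R0,P1.R1)
[SC] allowed = {011; 100; 101; 111}
[TSO] allowed = {000; 001; 011; 100; 101; 111}
[PSO] allowed = {000; 001; 011; 100; 101; 111}
target 100 ∈ {SC,TSO,PSO}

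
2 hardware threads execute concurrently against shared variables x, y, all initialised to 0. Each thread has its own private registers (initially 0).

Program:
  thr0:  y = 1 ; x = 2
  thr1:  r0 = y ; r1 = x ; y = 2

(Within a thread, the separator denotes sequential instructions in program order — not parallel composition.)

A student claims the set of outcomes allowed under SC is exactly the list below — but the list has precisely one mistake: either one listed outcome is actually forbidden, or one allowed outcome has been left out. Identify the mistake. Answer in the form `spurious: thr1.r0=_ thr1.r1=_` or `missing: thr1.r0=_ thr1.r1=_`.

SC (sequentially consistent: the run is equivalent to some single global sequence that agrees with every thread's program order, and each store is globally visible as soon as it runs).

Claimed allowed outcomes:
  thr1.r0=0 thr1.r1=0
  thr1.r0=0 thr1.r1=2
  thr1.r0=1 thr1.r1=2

outcome vector order: (thr1.r0,thr1.r1)
SC (4): <0 0>, <0 2>, <1 0>, <1 2>
SC∖claimed = {<1 0>}

missing: thr1.r0=1 thr1.r1=0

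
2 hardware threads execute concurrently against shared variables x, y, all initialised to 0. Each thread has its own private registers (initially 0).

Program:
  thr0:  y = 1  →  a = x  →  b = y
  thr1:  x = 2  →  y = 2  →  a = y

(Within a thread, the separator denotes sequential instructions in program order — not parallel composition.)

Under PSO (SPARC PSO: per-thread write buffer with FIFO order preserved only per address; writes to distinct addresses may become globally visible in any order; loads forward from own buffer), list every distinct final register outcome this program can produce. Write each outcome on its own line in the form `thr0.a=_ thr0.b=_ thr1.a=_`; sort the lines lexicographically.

thr0.a=0 thr0.b=1 thr1.a=1
thr0.a=0 thr0.b=1 thr1.a=2
thr0.a=0 thr0.b=2 thr1.a=2
thr0.a=2 thr0.b=1 thr1.a=1
thr0.a=2 thr0.b=1 thr1.a=2
thr0.a=2 thr0.b=2 thr1.a=2

outcome vector order: (thr0.a,thr0.b,thr1.a)
|PSO outcomes| = 6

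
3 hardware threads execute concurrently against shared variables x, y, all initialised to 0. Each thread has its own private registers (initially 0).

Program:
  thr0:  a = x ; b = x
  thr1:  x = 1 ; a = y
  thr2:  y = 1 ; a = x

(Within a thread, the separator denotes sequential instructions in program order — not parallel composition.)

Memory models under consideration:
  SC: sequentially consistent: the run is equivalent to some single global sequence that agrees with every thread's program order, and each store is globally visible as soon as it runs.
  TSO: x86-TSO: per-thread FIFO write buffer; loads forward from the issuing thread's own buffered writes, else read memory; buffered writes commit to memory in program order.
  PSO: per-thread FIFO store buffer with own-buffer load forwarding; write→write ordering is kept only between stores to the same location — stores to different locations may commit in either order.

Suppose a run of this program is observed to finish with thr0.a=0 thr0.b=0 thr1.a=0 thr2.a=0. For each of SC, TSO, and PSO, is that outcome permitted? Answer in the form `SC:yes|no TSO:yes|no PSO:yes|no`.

SC:no TSO:yes PSO:yes

outcome vector order: (thr0.a,thr0.b,thr1.a,thr2.a)
SC (9): 0001, 0010, 0011, 0101, 0110, 0111, 1101, 1110, 1111
TSO (12): 0000, 0001, 0010, 0011, 0100, 0101, 0110, 0111, 1100, 1101, 1110, 1111
PSO (12): 0000, 0001, 0010, 0011, 0100, 0101, 0110, 0111, 1100, 1101, 1110, 1111
target 0000 ∈ {TSO,PSO}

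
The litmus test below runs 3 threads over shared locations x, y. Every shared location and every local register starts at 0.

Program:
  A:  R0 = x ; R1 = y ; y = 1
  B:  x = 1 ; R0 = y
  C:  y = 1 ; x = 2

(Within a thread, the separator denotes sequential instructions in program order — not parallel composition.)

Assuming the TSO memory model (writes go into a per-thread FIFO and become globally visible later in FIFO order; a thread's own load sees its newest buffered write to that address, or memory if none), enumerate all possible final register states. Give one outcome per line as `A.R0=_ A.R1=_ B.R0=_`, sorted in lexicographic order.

outcome vector order: (A.R0,A.R1,B.R0)
|TSO outcomes| = 10

A.R0=0 A.R1=0 B.R0=0
A.R0=0 A.R1=0 B.R0=1
A.R0=0 A.R1=1 B.R0=0
A.R0=0 A.R1=1 B.R0=1
A.R0=1 A.R1=0 B.R0=0
A.R0=1 A.R1=0 B.R0=1
A.R0=1 A.R1=1 B.R0=0
A.R0=1 A.R1=1 B.R0=1
A.R0=2 A.R1=1 B.R0=0
A.R0=2 A.R1=1 B.R0=1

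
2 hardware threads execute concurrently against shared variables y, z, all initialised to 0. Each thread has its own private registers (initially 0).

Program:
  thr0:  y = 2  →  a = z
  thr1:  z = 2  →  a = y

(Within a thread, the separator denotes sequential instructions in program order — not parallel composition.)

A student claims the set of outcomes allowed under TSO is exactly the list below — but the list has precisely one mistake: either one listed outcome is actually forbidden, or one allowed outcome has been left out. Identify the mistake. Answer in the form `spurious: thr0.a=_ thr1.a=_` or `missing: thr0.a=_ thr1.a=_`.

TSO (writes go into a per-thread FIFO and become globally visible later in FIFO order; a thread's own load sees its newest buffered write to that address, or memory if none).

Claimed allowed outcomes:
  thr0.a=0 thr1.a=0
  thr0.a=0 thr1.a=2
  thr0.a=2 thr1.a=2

missing: thr0.a=2 thr1.a=0

outcome vector order: (thr0.a,thr1.a)
TSO: 4 outcomes — {(0,0); (0,2); (2,0); (2,2)}
TSO∖claimed = {(2,0)}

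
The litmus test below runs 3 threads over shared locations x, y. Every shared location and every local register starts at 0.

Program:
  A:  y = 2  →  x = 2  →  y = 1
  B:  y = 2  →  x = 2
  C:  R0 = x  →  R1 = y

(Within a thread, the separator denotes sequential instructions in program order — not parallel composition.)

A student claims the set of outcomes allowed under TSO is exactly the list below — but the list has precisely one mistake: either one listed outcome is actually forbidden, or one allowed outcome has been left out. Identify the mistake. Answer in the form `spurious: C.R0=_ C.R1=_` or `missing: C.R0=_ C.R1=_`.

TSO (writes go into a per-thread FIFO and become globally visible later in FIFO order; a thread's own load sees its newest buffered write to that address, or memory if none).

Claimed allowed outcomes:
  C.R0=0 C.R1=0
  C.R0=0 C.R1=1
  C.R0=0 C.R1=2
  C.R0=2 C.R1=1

missing: C.R0=2 C.R1=2

outcome vector order: (C.R0,C.R1)
[TSO] allowed = {(0,0), (0,1), (0,2), (2,1), (2,2)}
TSO∖claimed = {(2,2)}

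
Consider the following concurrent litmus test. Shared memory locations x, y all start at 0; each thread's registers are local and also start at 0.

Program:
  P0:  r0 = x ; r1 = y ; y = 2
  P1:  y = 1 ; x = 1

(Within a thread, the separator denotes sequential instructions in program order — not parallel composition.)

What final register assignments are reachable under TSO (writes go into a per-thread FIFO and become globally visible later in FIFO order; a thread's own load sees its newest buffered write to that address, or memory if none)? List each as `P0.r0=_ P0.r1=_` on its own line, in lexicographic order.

P0.r0=0 P0.r1=0
P0.r0=0 P0.r1=1
P0.r0=1 P0.r1=1

outcome vector order: (P0.r0,P0.r1)
|TSO outcomes| = 3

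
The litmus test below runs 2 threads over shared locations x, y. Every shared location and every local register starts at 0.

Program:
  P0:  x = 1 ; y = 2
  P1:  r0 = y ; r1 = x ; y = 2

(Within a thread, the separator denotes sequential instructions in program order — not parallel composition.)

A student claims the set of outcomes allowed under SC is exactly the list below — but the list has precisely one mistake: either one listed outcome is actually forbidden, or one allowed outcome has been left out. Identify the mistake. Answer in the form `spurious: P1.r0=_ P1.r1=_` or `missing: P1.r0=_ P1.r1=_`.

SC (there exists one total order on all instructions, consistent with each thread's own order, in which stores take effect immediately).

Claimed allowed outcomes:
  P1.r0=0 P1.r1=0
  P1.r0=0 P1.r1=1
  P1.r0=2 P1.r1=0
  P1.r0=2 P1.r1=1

spurious: P1.r0=2 P1.r1=0

outcome vector order: (P1.r0,P1.r1)
SC: 3 outcomes — {<0 0> <0 1> <2 1>}
claimed∖SC = {<2 0>}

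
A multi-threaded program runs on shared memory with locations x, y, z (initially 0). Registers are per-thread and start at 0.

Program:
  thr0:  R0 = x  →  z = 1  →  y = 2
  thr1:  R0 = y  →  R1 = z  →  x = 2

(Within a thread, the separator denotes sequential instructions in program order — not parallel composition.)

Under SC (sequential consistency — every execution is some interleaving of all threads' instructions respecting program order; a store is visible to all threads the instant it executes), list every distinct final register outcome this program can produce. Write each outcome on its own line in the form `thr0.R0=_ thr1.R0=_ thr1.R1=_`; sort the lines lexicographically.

thr0.R0=0 thr1.R0=0 thr1.R1=0
thr0.R0=0 thr1.R0=0 thr1.R1=1
thr0.R0=0 thr1.R0=2 thr1.R1=1
thr0.R0=2 thr1.R0=0 thr1.R1=0

outcome vector order: (thr0.R0,thr1.R0,thr1.R1)
|SC outcomes| = 4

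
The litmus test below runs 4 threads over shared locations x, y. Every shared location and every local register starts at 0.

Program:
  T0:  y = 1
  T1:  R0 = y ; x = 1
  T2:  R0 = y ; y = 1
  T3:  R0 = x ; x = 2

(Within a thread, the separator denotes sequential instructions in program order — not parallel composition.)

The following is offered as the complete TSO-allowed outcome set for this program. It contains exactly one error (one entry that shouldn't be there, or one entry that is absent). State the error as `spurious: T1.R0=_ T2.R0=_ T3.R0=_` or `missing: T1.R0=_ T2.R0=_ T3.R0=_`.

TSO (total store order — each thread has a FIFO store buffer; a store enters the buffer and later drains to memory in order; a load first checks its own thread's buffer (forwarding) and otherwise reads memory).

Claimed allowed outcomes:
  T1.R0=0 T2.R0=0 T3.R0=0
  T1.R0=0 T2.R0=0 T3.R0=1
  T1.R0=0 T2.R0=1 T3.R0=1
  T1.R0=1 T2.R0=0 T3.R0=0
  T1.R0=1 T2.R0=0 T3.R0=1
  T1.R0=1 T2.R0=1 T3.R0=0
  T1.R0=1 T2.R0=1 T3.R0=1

outcome vector order: (T1.R0,T2.R0,T3.R0)
TSO (8): <0 0 0> <0 0 1> <0 1 0> <0 1 1> <1 0 0> <1 0 1> <1 1 0> <1 1 1>
TSO∖claimed = {<0 1 0>}

missing: T1.R0=0 T2.R0=1 T3.R0=0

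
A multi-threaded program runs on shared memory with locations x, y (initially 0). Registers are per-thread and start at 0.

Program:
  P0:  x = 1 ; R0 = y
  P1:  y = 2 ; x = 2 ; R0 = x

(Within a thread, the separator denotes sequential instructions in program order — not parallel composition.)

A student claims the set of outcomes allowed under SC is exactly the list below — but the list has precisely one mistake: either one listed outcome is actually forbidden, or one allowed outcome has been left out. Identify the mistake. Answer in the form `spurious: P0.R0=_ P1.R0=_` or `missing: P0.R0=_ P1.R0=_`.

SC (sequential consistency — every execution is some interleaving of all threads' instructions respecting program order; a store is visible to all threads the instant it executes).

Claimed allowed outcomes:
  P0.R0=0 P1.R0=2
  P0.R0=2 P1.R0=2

missing: P0.R0=2 P1.R0=1

outcome vector order: (P0.R0,P1.R0)
under SC → <0 2> <2 1> <2 2>
SC∖claimed = {<2 1>}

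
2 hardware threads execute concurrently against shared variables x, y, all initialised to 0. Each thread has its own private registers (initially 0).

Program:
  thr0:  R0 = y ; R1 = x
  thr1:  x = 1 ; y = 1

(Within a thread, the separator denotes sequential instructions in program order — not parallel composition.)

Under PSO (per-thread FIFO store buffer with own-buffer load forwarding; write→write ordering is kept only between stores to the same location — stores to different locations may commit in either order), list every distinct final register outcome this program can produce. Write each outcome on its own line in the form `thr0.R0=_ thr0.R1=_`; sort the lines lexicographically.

outcome vector order: (thr0.R0,thr0.R1)
|PSO outcomes| = 4

thr0.R0=0 thr0.R1=0
thr0.R0=0 thr0.R1=1
thr0.R0=1 thr0.R1=0
thr0.R0=1 thr0.R1=1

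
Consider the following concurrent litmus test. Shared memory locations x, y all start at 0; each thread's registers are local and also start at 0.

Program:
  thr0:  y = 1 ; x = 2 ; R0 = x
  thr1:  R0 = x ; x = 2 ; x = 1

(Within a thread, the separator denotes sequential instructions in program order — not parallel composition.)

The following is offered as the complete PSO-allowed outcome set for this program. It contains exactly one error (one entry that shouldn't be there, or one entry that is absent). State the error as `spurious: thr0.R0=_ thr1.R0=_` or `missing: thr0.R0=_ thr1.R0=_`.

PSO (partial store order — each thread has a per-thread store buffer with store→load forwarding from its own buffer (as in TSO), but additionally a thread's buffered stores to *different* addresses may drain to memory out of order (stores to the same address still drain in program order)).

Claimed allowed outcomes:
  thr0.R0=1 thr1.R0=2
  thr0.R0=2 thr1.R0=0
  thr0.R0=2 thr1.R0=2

outcome vector order: (thr0.R0,thr1.R0)
PSO: 4 outcomes — {(1,0); (1,2); (2,0); (2,2)}
PSO∖claimed = {(1,0)}

missing: thr0.R0=1 thr1.R0=0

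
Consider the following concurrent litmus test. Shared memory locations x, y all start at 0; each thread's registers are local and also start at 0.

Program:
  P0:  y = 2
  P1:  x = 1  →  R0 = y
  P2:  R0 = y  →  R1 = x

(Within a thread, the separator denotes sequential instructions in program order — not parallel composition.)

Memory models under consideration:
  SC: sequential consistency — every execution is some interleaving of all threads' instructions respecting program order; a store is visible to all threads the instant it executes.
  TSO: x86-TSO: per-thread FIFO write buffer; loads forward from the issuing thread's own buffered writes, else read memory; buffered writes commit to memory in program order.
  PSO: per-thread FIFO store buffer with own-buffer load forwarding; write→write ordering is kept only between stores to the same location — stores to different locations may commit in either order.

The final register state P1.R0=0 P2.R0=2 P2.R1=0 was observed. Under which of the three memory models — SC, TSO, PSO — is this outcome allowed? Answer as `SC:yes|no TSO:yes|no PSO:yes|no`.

SC:no TSO:yes PSO:yes

outcome vector order: (P1.R0,P2.R0,P2.R1)
under SC → (0,0,0); (0,0,1); (0,2,1); (2,0,0); (2,0,1); (2,2,0); (2,2,1)
under TSO → (0,0,0); (0,0,1); (0,2,0); (0,2,1); (2,0,0); (2,0,1); (2,2,0); (2,2,1)
under PSO → (0,0,0); (0,0,1); (0,2,0); (0,2,1); (2,0,0); (2,0,1); (2,2,0); (2,2,1)
target (0,2,0) ∈ {TSO,PSO}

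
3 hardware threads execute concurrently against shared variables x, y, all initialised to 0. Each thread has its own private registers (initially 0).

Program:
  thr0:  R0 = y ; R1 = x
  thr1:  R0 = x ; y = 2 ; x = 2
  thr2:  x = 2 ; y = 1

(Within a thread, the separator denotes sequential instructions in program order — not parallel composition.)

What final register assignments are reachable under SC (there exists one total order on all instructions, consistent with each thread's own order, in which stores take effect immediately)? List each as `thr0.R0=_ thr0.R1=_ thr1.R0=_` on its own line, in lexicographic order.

thr0.R0=0 thr0.R1=0 thr1.R0=0
thr0.R0=0 thr0.R1=0 thr1.R0=2
thr0.R0=0 thr0.R1=2 thr1.R0=0
thr0.R0=0 thr0.R1=2 thr1.R0=2
thr0.R0=1 thr0.R1=2 thr1.R0=0
thr0.R0=1 thr0.R1=2 thr1.R0=2
thr0.R0=2 thr0.R1=0 thr1.R0=0
thr0.R0=2 thr0.R1=2 thr1.R0=0
thr0.R0=2 thr0.R1=2 thr1.R0=2

outcome vector order: (thr0.R0,thr0.R1,thr1.R0)
|SC outcomes| = 9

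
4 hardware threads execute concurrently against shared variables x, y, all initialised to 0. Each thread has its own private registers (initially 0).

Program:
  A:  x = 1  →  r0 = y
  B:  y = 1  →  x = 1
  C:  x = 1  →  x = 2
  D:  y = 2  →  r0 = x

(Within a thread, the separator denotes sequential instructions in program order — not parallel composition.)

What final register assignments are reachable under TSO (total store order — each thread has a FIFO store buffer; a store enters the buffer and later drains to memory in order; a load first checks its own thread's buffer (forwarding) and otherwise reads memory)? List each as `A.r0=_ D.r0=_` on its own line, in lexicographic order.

outcome vector order: (A.r0,D.r0)
|TSO outcomes| = 9

A.r0=0 D.r0=0
A.r0=0 D.r0=1
A.r0=0 D.r0=2
A.r0=1 D.r0=0
A.r0=1 D.r0=1
A.r0=1 D.r0=2
A.r0=2 D.r0=0
A.r0=2 D.r0=1
A.r0=2 D.r0=2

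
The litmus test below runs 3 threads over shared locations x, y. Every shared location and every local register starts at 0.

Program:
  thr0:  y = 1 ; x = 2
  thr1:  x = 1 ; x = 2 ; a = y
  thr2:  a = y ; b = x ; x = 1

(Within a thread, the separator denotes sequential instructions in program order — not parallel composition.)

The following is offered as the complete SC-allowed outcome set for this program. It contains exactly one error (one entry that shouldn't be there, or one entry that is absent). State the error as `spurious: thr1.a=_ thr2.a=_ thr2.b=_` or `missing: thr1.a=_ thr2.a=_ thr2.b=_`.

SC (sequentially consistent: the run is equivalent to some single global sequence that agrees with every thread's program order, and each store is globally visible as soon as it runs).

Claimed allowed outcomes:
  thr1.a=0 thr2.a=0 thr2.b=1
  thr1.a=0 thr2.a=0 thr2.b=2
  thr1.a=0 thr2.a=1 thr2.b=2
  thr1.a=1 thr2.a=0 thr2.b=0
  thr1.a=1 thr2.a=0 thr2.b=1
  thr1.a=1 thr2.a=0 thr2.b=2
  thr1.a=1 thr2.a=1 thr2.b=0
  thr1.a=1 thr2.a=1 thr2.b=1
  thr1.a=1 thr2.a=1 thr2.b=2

missing: thr1.a=0 thr2.a=0 thr2.b=0

outcome vector order: (thr1.a,thr2.a,thr2.b)
under SC → (0,0,0), (0,0,1), (0,0,2), (0,1,2), (1,0,0), (1,0,1), (1,0,2), (1,1,0), (1,1,1), (1,1,2)
SC∖claimed = {(0,0,0)}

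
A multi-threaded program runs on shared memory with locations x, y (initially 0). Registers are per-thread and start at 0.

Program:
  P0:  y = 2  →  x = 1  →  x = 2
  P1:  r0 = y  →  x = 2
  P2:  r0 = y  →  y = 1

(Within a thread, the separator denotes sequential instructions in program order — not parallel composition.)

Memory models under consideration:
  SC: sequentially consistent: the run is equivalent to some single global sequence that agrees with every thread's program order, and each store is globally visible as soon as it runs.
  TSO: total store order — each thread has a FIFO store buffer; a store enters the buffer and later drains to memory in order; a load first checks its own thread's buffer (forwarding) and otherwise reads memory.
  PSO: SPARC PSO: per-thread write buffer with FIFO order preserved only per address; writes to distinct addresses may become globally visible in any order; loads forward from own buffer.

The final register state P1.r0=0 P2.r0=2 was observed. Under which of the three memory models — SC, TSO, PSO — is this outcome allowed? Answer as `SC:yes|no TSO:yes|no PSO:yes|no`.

outcome vector order: (P1.r0,P2.r0)
[SC] allowed = {<0 0>, <0 2>, <1 0>, <1 2>, <2 0>, <2 2>}
[TSO] allowed = {<0 0>, <0 2>, <1 0>, <1 2>, <2 0>, <2 2>}
[PSO] allowed = {<0 0>, <0 2>, <1 0>, <1 2>, <2 0>, <2 2>}
target <0 2> ∈ {SC,TSO,PSO}

SC:yes TSO:yes PSO:yes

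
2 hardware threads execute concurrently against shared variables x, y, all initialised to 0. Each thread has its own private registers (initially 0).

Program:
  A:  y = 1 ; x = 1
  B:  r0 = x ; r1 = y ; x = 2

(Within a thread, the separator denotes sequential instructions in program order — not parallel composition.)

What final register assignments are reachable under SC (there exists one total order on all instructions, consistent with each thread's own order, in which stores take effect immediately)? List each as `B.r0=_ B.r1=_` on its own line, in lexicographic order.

B.r0=0 B.r1=0
B.r0=0 B.r1=1
B.r0=1 B.r1=1

outcome vector order: (B.r0,B.r1)
|SC outcomes| = 3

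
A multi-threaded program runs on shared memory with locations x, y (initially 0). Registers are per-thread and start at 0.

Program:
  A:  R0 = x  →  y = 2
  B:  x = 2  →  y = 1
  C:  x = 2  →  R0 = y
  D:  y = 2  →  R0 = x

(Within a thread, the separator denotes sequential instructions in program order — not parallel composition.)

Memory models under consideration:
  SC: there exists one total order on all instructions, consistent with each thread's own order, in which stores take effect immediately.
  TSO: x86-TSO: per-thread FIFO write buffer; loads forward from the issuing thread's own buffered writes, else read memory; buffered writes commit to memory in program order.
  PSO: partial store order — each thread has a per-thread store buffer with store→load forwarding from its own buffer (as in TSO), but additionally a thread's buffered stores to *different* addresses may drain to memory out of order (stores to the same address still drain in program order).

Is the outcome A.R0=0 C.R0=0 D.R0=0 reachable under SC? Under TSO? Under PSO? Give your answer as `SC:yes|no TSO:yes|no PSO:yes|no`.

SC:no TSO:yes PSO:yes

outcome vector order: (A.R0,C.R0,D.R0)
SC: 10 outcomes — {0/0/2 0/1/0 0/1/2 0/2/0 0/2/2 2/0/2 2/1/0 2/1/2 2/2/0 2/2/2}
TSO: 12 outcomes — {0/0/0 0/0/2 0/1/0 0/1/2 0/2/0 0/2/2 2/0/0 2/0/2 2/1/0 2/1/2 2/2/0 2/2/2}
PSO: 12 outcomes — {0/0/0 0/0/2 0/1/0 0/1/2 0/2/0 0/2/2 2/0/0 2/0/2 2/1/0 2/1/2 2/2/0 2/2/2}
target 0/0/0 ∈ {TSO,PSO}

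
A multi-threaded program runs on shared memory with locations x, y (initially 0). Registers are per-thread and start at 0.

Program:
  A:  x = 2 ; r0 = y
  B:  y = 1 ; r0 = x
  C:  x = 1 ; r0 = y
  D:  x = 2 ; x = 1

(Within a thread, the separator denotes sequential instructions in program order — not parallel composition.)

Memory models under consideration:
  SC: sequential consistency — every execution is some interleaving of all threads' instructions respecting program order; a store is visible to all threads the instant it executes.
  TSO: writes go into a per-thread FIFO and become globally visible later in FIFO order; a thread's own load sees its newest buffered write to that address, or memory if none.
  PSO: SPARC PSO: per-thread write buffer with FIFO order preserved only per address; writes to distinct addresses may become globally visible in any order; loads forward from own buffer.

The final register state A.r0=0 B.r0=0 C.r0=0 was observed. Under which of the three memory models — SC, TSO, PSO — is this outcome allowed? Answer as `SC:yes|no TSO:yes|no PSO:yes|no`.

SC:no TSO:yes PSO:yes

outcome vector order: (A.r0,B.r0,C.r0)
SC: 9 outcomes — {010 011 020 021 101 110 111 120 121}
TSO: 12 outcomes — {000 001 010 011 020 021 100 101 110 111 120 121}
PSO: 12 outcomes — {000 001 010 011 020 021 100 101 110 111 120 121}
target 000 ∈ {TSO,PSO}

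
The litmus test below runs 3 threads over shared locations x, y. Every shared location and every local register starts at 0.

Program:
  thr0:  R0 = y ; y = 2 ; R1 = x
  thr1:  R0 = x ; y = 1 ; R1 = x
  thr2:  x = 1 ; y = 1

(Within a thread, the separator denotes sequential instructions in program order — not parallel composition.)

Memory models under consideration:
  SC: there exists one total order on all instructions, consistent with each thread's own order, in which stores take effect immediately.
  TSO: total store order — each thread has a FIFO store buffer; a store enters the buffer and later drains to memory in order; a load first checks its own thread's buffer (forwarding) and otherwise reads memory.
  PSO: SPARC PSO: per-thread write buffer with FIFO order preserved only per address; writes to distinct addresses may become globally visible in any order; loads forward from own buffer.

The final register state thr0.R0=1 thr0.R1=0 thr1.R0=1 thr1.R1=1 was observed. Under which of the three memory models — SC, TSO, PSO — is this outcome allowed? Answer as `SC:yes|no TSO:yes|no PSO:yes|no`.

outcome vector order: (thr0.R0,thr0.R1,thr1.R0,thr1.R1)
SC (11): 0000; 0001; 0011; 0100; 0101; 0111; 1000; 1001; 1100; 1101; 1111
TSO (11): 0000; 0001; 0011; 0100; 0101; 0111; 1000; 1001; 1100; 1101; 1111
PSO (12): 0000; 0001; 0011; 0100; 0101; 0111; 1000; 1001; 1011; 1100; 1101; 1111
target 1011 ∈ {PSO}

SC:no TSO:no PSO:yes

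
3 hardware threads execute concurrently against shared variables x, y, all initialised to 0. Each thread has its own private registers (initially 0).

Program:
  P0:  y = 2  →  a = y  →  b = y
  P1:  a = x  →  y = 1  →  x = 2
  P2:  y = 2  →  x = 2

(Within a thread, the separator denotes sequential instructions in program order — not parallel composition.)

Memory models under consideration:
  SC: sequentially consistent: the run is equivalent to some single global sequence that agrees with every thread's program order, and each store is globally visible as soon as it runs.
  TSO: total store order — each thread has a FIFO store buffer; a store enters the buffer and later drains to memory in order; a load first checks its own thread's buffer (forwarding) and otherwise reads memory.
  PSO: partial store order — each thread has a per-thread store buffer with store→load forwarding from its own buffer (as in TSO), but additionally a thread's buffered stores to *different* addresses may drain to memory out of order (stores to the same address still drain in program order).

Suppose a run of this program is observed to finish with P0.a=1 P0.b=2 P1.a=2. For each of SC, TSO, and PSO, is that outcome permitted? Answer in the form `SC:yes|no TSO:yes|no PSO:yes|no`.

outcome vector order: (P0.a,P0.b,P1.a)
under SC → 1/1/0 1/1/2 1/2/0 2/1/0 2/1/2 2/2/0 2/2/2
under TSO → 1/1/0 1/1/2 1/2/0 2/1/0 2/1/2 2/2/0 2/2/2
under PSO → 1/1/0 1/1/2 1/2/0 1/2/2 2/1/0 2/1/2 2/2/0 2/2/2
target 1/2/2 ∈ {PSO}

SC:no TSO:no PSO:yes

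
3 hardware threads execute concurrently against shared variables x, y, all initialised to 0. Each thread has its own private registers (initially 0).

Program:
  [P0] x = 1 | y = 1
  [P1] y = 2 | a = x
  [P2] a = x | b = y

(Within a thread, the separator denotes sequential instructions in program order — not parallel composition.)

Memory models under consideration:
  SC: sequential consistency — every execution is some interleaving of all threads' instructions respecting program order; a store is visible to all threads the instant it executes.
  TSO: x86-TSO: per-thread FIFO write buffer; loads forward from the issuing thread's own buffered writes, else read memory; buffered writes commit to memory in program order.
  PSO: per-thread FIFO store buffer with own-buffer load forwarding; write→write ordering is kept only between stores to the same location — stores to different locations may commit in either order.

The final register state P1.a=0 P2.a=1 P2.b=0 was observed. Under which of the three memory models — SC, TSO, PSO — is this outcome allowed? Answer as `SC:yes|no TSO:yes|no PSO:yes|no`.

SC:no TSO:yes PSO:yes

outcome vector order: (P1.a,P2.a,P2.b)
SC: 11 outcomes — {(0,0,0); (0,0,1); (0,0,2); (0,1,1); (0,1,2); (1,0,0); (1,0,1); (1,0,2); (1,1,0); (1,1,1); (1,1,2)}
TSO: 12 outcomes — {(0,0,0); (0,0,1); (0,0,2); (0,1,0); (0,1,1); (0,1,2); (1,0,0); (1,0,1); (1,0,2); (1,1,0); (1,1,1); (1,1,2)}
PSO: 12 outcomes — {(0,0,0); (0,0,1); (0,0,2); (0,1,0); (0,1,1); (0,1,2); (1,0,0); (1,0,1); (1,0,2); (1,1,0); (1,1,1); (1,1,2)}
target (0,1,0) ∈ {TSO,PSO}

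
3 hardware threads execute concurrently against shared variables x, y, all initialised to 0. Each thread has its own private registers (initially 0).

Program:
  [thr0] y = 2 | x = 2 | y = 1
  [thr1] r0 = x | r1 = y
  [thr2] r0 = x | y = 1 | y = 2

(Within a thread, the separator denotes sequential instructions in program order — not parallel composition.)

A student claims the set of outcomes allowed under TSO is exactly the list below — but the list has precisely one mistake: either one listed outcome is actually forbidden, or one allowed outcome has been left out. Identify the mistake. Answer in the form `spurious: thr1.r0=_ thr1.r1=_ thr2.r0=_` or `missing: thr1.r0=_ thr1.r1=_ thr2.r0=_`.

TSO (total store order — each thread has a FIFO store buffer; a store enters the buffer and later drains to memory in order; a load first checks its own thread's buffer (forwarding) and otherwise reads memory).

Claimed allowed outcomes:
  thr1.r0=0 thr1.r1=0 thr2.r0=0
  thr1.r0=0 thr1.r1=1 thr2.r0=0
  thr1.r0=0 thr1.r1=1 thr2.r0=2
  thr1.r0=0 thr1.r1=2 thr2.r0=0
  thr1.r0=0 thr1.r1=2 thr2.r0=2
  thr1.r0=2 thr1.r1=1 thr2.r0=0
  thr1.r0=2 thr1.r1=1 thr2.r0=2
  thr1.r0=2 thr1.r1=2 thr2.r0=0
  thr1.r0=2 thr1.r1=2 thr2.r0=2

missing: thr1.r0=0 thr1.r1=0 thr2.r0=2

outcome vector order: (thr1.r0,thr1.r1,thr2.r0)
under TSO → 000; 002; 010; 012; 020; 022; 210; 212; 220; 222
TSO∖claimed = {002}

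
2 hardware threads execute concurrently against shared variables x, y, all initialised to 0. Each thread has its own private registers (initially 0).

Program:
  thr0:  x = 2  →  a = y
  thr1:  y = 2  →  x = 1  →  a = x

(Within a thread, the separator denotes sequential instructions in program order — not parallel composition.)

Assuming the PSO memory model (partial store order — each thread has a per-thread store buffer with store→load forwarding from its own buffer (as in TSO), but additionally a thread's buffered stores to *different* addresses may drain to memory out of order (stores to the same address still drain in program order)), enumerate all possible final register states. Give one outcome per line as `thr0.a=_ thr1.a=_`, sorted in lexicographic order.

thr0.a=0 thr1.a=1
thr0.a=0 thr1.a=2
thr0.a=2 thr1.a=1
thr0.a=2 thr1.a=2

outcome vector order: (thr0.a,thr1.a)
|PSO outcomes| = 4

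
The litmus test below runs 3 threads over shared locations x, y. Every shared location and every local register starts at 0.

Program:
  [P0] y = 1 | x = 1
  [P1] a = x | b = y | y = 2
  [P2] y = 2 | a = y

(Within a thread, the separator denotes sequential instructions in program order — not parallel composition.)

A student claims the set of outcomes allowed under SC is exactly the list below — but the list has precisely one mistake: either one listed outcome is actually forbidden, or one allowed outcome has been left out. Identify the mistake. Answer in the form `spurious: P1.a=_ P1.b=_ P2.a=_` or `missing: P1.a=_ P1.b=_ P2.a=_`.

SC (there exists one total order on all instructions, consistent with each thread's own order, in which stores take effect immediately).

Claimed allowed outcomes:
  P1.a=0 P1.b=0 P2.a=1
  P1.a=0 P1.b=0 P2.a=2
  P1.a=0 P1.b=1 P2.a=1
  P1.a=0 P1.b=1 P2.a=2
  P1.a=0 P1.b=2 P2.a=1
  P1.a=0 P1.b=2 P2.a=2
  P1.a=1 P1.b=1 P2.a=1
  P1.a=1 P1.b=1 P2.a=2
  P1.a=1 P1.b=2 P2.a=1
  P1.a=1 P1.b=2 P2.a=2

outcome vector order: (P1.a,P1.b,P2.a)
under SC → 0/0/1, 0/0/2, 0/1/1, 0/1/2, 0/2/1, 0/2/2, 1/1/1, 1/1/2, 1/2/2
claimed∖SC = {1/2/1}

spurious: P1.a=1 P1.b=2 P2.a=1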